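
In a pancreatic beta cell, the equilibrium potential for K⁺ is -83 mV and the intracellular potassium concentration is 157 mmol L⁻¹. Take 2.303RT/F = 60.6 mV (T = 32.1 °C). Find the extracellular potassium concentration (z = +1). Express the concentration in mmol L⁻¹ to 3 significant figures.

6.70 mmol L⁻¹

Nernst: E = (60.6/1) · log₁₀([out]/[in]), so log₁₀([out]/[in]) = -83.0 × 1 / 60.6 = -1.3696.
[out]/[in] = 10^(-1.3696) = 0.04269.
[out] = 0.04269 × 157 = 6.703 mmol L⁻¹.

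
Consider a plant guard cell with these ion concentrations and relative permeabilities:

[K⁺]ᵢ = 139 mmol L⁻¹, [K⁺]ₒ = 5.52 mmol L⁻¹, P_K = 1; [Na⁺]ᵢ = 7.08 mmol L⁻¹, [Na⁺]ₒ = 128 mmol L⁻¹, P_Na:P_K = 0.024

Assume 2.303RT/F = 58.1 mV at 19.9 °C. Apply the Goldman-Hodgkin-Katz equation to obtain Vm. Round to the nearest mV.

Vm = 58.1 · log₁₀[(Σ P·[cation]ₒ + Σ P·[anion]ᵢ) / (Σ P·[cation]ᵢ + Σ P·[anion]ₒ)]
Numerator = 1×5.52 + 0.024×128 = 8.592
Denominator = 1×139 + 0.024×7.08 = 139.2
Vm = 58.1 · log₁₀(0.061737) = 58.1 × (-1.2095) = -70.27 mV

-70 mV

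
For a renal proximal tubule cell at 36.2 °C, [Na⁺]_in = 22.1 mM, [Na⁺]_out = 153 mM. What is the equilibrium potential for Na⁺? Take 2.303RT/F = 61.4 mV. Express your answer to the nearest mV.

E = (61.4/z) · log₁₀([Na⁺]_out/[Na⁺]_in) with z = +1.
= (61.4/1) · log₁₀(153/22.1) = 61.40 · log₁₀(6.923)
= 61.40 · (0.8403) = 51.59 mV

52 mV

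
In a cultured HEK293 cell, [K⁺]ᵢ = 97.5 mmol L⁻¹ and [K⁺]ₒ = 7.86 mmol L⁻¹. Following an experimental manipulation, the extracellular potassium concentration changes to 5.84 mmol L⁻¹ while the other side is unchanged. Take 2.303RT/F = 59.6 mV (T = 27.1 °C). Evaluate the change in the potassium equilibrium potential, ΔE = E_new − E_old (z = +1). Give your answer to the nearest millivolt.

E_old = (59.6/1)·log₁₀(7.86/97.5) = -65.18 mV
E_new = (59.6/1)·log₁₀(5.84/97.5) = -72.87 mV
ΔE = -72.87 − (-65.18) = -7.69 mV

-8 mV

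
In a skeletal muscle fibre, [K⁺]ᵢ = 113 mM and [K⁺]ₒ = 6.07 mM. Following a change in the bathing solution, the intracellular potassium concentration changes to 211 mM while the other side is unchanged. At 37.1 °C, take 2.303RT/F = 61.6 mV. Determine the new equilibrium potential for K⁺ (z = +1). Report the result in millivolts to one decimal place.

After the shift: [K⁺]_out = 6.07, [K⁺]_in = 211 mM.
E_new = (61.6/1)·log₁₀(6.07/211) = 61.60 · (-1.5411) = -94.93 mV

-94.9 mV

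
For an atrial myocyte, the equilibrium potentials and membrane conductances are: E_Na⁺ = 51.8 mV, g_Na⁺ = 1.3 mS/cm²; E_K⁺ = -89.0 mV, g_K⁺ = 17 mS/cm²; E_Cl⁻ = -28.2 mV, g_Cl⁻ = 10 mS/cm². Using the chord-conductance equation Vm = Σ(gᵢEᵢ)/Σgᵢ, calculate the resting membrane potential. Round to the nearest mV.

Σ gᵢEᵢ = 1.3·(51.8) + 17·(-89.0) + 10·(-28.2) = -1727.66
Σ gᵢ = 1.3 + 17 + 10 = 28.3
Vm = -1727.66 / 28.3 = -61.05 mV

-61 mV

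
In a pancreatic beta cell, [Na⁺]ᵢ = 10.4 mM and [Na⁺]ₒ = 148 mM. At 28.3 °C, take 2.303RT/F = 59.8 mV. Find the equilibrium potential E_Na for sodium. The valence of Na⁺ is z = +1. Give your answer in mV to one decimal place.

69.0 mV

E = (59.8/z) · log₁₀([Na⁺]_out/[Na⁺]_in) with z = +1.
= (59.8/1) · log₁₀(148/10.4) = 59.80 · log₁₀(14.23)
= 59.80 · (1.1532) = 68.96 mV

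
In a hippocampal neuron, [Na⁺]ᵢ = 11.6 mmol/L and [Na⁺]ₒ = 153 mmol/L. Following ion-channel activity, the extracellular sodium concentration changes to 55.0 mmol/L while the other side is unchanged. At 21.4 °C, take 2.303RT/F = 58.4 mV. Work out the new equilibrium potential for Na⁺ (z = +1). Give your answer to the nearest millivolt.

39 mV

After the shift: [Na⁺]_out = 55.0, [Na⁺]_in = 11.6 mmol/L.
E_new = (58.4/1)·log₁₀(55.0/11.6) = 58.40 · (0.6759) = 39.47 mV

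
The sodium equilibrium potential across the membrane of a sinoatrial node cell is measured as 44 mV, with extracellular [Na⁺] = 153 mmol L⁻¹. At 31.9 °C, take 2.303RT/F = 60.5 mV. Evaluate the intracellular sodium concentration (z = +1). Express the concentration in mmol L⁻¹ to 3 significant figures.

28.7 mmol L⁻¹

Nernst: E = (60.5/1) · log₁₀([out]/[in]), so log₁₀([out]/[in]) = 44.0 × 1 / 60.5 = 0.7273.
[out]/[in] = 10^(0.7273) = 5.337.
[in] = 153 / 5.337 = 28.67 mmol L⁻¹.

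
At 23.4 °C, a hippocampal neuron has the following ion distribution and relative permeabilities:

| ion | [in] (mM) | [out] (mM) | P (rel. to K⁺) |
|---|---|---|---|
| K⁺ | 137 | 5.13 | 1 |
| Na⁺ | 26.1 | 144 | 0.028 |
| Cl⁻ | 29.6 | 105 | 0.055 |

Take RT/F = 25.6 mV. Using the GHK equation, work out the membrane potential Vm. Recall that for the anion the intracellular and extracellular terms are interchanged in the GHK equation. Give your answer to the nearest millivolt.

-66 mV

Vm = 25.6 · ln[(Σ P·[cation]ₒ + Σ P·[anion]ᵢ) / (Σ P·[cation]ᵢ + Σ P·[anion]ₒ)]
Numerator = 1×5.13 + 0.028×144 + 0.055×29.6 = 10.79
Denominator = 1×137 + 0.028×26.1 + 0.055×105 = 143.5
Vm = 25.6 · ln(0.075189) = 25.6 × (-2.5878) = -66.25 mV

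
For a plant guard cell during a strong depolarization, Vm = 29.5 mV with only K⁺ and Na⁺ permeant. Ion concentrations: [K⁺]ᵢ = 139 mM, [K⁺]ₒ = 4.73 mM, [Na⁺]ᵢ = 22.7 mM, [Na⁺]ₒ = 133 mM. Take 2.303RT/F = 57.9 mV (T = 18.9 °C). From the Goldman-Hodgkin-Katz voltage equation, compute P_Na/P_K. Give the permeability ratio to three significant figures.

Let α = P_Na/P_K. GHK: Vm = 57.9·log₁₀[(Kₒ + α·Naₒ)/(Kᵢ + α·Naᵢ)].
10^(Vm/57.9) = 10^(29.5/57.9) = 3.2322
So 3.2322·(Kᵢ + α·Naᵢ) = Kₒ + α·Naₒ → α = (3.2322·139.0 − 4.73) / (133.0 − 3.2322·22.7)
α = (449.3 − 4.73) / (133.0 − 73.37) = 444.5/59.63 = 7.455

7.46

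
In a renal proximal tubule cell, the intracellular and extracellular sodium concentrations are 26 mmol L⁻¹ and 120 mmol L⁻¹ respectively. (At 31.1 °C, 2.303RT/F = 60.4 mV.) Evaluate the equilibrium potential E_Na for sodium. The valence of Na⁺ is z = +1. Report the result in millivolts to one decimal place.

E = (60.4/z) · log₁₀([Na⁺]_out/[Na⁺]_in) with z = +1.
= (60.4/1) · log₁₀(120/26) = 60.40 · log₁₀(4.615)
= 60.40 · (0.6642) = 40.12 mV

40.1 mV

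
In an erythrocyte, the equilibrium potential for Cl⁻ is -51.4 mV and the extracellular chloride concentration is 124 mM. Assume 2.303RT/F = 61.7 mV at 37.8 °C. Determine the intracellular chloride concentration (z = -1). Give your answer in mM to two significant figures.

18 mM

Nernst: E = (61.7/-1) · log₁₀([out]/[in]), so log₁₀([out]/[in]) = -51.4 × -1 / 61.7 = 0.8331.
[out]/[in] = 10^(0.8331) = 6.809.
[in] = 124 / 6.809 = 18.21 mM.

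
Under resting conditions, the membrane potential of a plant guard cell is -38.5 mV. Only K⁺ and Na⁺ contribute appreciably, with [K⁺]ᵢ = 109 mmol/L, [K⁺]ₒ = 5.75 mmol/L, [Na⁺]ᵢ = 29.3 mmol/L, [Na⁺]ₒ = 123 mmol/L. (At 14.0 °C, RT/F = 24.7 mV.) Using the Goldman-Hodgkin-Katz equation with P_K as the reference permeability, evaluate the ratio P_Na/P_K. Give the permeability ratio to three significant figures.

Let α = P_Na/P_K. GHK: Vm = 24.7·ln[(Kₒ + α·Naₒ)/(Kᵢ + α·Naᵢ)].
e^(Vm/24.7) = e^(-38.5/24.7) = 0.21041
So 0.21041·(Kᵢ + α·Naᵢ) = Kₒ + α·Naₒ → α = (0.21041·109.0 − 5.75) / (123.0 − 0.21041·29.3)
α = (22.93 − 5.75) / (123.0 − 6.165) = 17.18/116.8 = 0.1471

0.147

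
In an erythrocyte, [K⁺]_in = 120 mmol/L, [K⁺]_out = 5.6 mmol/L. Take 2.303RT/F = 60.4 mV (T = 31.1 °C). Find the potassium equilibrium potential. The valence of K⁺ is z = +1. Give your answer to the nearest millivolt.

-80 mV

E = (60.4/z) · log₁₀([K⁺]_out/[K⁺]_in) with z = +1.
= (60.4/1) · log₁₀(5.6/120) = 60.40 · log₁₀(0.04667)
= 60.40 · (-1.3310) = -80.39 mV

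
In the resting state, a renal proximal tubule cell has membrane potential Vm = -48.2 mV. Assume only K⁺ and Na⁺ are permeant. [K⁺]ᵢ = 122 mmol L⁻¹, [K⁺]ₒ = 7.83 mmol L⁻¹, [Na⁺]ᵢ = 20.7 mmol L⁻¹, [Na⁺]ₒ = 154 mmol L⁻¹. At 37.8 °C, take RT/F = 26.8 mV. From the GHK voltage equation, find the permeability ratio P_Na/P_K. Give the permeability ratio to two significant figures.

0.082

Let α = P_Na/P_K. GHK: Vm = 26.8·ln[(Kₒ + α·Naₒ)/(Kᵢ + α·Naᵢ)].
e^(Vm/26.8) = e^(-48.2/26.8) = 0.16555
So 0.16555·(Kᵢ + α·Naᵢ) = Kₒ + α·Naₒ → α = (0.16555·122.0 − 7.83) / (154.0 − 0.16555·20.7)
α = (20.2 − 7.83) / (154.0 − 3.427) = 12.37/150.6 = 0.08213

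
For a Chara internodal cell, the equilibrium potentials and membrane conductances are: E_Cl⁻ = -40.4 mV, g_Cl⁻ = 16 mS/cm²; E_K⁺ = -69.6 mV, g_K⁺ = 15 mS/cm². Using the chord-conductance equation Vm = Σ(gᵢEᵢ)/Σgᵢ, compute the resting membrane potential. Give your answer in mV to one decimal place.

-54.5 mV

Σ gᵢEᵢ = 16·(-40.4) + 15·(-69.6) = -1690.40
Σ gᵢ = 16 + 15 = 31
Vm = -1690.40 / 31 = -54.53 mV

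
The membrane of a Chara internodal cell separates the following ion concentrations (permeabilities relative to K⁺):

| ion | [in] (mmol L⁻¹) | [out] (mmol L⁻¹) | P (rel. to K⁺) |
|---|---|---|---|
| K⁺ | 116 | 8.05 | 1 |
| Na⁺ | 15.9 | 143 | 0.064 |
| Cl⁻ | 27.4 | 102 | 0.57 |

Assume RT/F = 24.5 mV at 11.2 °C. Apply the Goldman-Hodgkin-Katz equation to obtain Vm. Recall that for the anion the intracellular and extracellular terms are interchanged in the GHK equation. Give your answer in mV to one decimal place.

Vm = 24.5 · ln[(Σ P·[cation]ₒ + Σ P·[anion]ᵢ) / (Σ P·[cation]ᵢ + Σ P·[anion]ₒ)]
Numerator = 1×8.05 + 0.064×143 + 0.57×27.4 = 32.82
Denominator = 1×116 + 0.064×15.9 + 0.57×102 = 175.2
Vm = 24.5 · ln(0.18737) = 24.5 × (-1.6746) = -41.03 mV

-41.0 mV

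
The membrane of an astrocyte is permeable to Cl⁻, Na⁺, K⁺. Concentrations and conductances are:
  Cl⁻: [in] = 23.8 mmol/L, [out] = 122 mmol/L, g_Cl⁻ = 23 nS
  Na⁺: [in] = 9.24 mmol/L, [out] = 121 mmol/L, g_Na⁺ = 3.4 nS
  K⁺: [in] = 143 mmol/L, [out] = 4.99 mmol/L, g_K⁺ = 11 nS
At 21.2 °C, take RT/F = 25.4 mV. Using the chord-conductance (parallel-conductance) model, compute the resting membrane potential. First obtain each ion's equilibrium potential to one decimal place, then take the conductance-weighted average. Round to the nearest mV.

E_Cl⁻ = (25.4/-1)·ln(122/23.8) = -41.5 mV
E_Na⁺ = (25.4/1)·ln(121/9.24) = 65.3 mV
E_K⁺ = (25.4/1)·ln(4.99/143) = -85.2 mV
Vm = (Σ gᵢEᵢ)/(Σ gᵢ) = (23·-41.5 + 3.4·65.3 + 11·-85.2) / (23 + 3.4 + 11)
= -1669.68 / 37.4 = -44.64 mV

-45 mV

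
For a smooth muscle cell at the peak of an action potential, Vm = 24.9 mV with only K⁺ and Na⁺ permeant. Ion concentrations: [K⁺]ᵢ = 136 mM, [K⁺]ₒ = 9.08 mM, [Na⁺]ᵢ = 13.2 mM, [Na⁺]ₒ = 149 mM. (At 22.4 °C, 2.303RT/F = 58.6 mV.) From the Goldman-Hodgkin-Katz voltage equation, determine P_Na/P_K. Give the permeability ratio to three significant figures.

Let α = P_Na/P_K. GHK: Vm = 58.6·log₁₀[(Kₒ + α·Naₒ)/(Kᵢ + α·Naᵢ)].
10^(Vm/58.6) = 10^(24.9/58.6) = 2.6602
So 2.6602·(Kᵢ + α·Naᵢ) = Kₒ + α·Naₒ → α = (2.6602·136.0 − 9.08) / (149.0 − 2.6602·13.2)
α = (361.8 − 9.08) / (149.0 − 35.11) = 352.7/113.9 = 3.097

3.10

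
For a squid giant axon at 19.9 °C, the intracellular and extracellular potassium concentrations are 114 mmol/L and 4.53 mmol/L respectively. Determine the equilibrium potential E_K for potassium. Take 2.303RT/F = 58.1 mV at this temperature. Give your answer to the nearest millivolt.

E = (58.1/z) · log₁₀([K⁺]_out/[K⁺]_in) with z = +1.
= (58.1/1) · log₁₀(4.53/114) = 58.10 · log₁₀(0.03974)
= 58.10 · (-1.4008) = -81.39 mV

-81 mV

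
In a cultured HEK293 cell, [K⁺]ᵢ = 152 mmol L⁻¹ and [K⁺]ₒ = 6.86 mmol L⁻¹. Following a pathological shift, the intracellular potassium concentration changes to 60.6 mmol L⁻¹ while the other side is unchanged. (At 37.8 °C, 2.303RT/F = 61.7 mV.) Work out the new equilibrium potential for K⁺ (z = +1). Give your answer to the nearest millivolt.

-58 mV

After the shift: [K⁺]_out = 6.86, [K⁺]_in = 60.6 mmol L⁻¹.
E_new = (61.7/1)·log₁₀(6.86/60.6) = 61.70 · (-0.9461) = -58.38 mV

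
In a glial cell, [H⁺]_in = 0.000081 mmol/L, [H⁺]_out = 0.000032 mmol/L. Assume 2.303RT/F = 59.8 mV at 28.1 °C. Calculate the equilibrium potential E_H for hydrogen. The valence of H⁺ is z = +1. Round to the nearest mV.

-24 mV

E = (59.8/z) · log₁₀([H⁺]_out/[H⁺]_in) with z = +1.
= (59.8/1) · log₁₀(0.000032/0.000081) = 59.80 · log₁₀(0.3951)
= 59.80 · (-0.4033) = -24.12 mV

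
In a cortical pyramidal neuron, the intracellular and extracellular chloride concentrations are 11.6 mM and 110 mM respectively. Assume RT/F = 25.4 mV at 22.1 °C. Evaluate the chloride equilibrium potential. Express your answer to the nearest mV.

E = (25.4/z) · ln([Cl⁻]_out/[Cl⁻]_in) with z = -1.
For an anion, dividing by z = -1 reverses the sign.
= (25.4/-1) · ln(110/11.6) = -25.40 · ln(9.483)
= -25.40 · (2.2495) = -57.14 mV

-57 mV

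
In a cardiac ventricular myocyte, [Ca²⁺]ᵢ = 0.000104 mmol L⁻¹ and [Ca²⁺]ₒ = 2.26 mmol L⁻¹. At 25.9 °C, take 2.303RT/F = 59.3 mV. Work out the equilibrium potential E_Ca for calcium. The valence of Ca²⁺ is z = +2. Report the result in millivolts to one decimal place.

128.6 mV

E = (59.3/z) · log₁₀([Ca²⁺]_out/[Ca²⁺]_in) with z = +2.
= (59.3/2) · log₁₀(2.26/0.000104) = 29.65 · log₁₀(2.173e+04)
= 29.65 · (4.3371) = 128.59 mV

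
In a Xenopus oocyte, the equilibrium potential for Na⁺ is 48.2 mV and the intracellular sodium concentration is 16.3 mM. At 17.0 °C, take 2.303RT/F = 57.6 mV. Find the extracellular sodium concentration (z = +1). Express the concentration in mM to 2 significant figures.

110 mM

Nernst: E = (57.6/1) · log₁₀([out]/[in]), so log₁₀([out]/[in]) = 48.2 × 1 / 57.6 = 0.8368.
[out]/[in] = 10^(0.8368) = 6.868.
[out] = 6.868 × 16.3 = 111.9 mM.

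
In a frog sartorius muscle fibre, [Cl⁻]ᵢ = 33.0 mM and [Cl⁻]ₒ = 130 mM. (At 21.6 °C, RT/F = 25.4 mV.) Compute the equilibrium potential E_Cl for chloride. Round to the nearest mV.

-35 mV

E = (25.4/z) · ln([Cl⁻]_out/[Cl⁻]_in) with z = -1.
For an anion, dividing by z = -1 reverses the sign.
= (25.4/-1) · ln(130/33.0) = -25.40 · ln(3.939)
= -25.40 · (1.3710) = -34.82 mV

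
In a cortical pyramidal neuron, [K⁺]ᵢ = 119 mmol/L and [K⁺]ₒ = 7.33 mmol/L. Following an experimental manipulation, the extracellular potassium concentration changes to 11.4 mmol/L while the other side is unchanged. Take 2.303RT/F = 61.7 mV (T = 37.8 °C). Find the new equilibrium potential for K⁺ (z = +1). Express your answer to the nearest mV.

After the shift: [K⁺]_out = 11.4, [K⁺]_in = 119 mmol/L.
E_new = (61.7/1)·log₁₀(11.4/119) = 61.70 · (-1.0186) = -62.85 mV

-63 mV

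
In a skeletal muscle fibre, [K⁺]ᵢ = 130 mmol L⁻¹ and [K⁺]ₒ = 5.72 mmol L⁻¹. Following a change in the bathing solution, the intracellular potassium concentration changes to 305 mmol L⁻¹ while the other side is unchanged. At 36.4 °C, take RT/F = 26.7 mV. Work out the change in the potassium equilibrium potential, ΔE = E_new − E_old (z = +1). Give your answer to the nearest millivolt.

E_old = (26.7/1)·ln(5.72/130) = -83.40 mV
E_new = (26.7/1)·ln(5.72/305) = -106.17 mV
ΔE = -106.17 − (-83.40) = -22.77 mV

-23 mV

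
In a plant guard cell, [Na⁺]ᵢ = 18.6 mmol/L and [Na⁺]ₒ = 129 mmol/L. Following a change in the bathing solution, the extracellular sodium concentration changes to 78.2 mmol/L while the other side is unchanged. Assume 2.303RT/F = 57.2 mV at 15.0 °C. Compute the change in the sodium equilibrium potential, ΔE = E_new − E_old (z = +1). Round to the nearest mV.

E_old = (57.2/1)·log₁₀(129/18.6) = 48.11 mV
E_new = (57.2/1)·log₁₀(78.2/18.6) = 35.68 mV
ΔE = 35.68 − (48.11) = -12.43 mV

-12 mV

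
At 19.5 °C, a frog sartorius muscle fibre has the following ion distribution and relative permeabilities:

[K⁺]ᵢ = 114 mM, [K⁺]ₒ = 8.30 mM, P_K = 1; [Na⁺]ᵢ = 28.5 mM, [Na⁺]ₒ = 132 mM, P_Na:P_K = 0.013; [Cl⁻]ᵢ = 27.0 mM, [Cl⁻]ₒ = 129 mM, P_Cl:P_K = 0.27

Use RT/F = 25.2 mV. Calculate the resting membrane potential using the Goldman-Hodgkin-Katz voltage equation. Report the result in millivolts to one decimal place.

-54.3 mV

Vm = 25.2 · ln[(Σ P·[cation]ₒ + Σ P·[anion]ᵢ) / (Σ P·[cation]ᵢ + Σ P·[anion]ₒ)]
Numerator = 1×8.30 + 0.013×132 + 0.27×27.0 = 17.31
Denominator = 1×114 + 0.013×28.5 + 0.27×129 = 149.2
Vm = 25.2 · ln(0.11599) = 25.2 × (-2.1542) = -54.29 mV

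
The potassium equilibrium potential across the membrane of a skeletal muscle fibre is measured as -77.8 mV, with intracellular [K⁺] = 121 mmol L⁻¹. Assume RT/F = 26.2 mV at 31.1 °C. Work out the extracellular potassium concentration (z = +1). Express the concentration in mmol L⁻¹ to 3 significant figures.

6.21 mmol L⁻¹

Nernst: E = (26.2/1) · ln([out]/[in]), so ln([out]/[in]) = -77.8 × 1 / 26.2 = -2.9695.
[out]/[in] = e^(-2.9695) = 0.05133.
[out] = 0.05133 × 121 = 6.211 mmol L⁻¹.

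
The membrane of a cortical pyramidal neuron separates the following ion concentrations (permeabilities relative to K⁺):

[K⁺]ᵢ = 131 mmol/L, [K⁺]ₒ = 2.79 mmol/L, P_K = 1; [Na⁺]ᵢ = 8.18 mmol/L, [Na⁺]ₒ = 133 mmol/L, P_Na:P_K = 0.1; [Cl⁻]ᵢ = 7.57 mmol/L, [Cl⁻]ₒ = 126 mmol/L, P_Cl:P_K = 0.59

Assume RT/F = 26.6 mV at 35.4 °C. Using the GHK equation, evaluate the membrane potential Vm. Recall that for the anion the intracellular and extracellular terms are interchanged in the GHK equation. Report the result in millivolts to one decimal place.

-61.3 mV

Vm = 26.6 · ln[(Σ P·[cation]ₒ + Σ P·[anion]ᵢ) / (Σ P·[cation]ᵢ + Σ P·[anion]ₒ)]
Numerator = 1×2.79 + 0.1×133 + 0.59×7.57 = 20.56
Denominator = 1×131 + 0.1×8.18 + 0.59×126 = 206.2
Vm = 26.6 · ln(0.099711) = 26.6 × (-2.3055) = -61.33 mV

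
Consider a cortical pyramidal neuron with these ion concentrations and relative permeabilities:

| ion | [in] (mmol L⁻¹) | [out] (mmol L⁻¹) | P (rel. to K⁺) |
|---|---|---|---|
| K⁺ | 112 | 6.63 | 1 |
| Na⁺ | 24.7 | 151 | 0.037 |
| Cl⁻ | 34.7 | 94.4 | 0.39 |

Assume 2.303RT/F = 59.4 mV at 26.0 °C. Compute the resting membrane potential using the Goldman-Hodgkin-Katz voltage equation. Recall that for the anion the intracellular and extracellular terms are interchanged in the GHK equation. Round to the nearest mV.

Vm = 59.4 · log₁₀[(Σ P·[cation]ₒ + Σ P·[anion]ᵢ) / (Σ P·[cation]ᵢ + Σ P·[anion]ₒ)]
Numerator = 1×6.63 + 0.037×151 + 0.39×34.7 = 25.75
Denominator = 1×112 + 0.037×24.7 + 0.39×94.4 = 149.7
Vm = 59.4 · log₁₀(0.17198) = 59.4 × (-0.7645) = -45.41 mV

-45 mV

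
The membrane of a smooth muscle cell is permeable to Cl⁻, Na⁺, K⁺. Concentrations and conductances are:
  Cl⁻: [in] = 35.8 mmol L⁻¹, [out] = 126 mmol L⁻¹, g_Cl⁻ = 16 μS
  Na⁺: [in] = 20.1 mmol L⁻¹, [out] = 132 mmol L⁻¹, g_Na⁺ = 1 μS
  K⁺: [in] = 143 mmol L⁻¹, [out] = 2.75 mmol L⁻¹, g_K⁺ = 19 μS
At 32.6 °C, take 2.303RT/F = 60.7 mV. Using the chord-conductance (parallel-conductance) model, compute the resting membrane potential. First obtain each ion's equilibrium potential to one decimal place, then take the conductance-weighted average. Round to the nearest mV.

-68 mV

E_Cl⁻ = (60.7/-1)·log₁₀(126/35.8) = -33.2 mV
E_Na⁺ = (60.7/1)·log₁₀(132/20.1) = 49.6 mV
E_K⁺ = (60.7/1)·log₁₀(2.75/143) = -104.2 mV
Vm = (Σ gᵢEᵢ)/(Σ gᵢ) = (16·-33.2 + 1·49.6 + 19·-104.2) / (16 + 1 + 19)
= -2461.40 / 36 = -68.37 mV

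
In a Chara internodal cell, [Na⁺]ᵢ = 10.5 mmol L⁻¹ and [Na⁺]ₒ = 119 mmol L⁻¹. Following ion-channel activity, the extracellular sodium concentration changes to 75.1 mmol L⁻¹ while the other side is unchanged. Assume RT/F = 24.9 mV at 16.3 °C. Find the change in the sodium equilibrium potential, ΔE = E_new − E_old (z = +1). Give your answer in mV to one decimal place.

-11.5 mV

E_old = (24.9/1)·ln(119/10.5) = 60.45 mV
E_new = (24.9/1)·ln(75.1/10.5) = 48.99 mV
ΔE = 48.99 − (60.45) = -11.46 mV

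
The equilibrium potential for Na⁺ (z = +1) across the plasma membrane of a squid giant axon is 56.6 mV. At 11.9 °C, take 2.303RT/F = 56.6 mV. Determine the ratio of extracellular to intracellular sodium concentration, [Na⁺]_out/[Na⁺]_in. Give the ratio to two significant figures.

log₁₀([out]/[in]) = E·z/(56.6) = 56.6 × 1 / 56.6 = 1.0000
[out]/[in] = 10^(1.0000) = 10

10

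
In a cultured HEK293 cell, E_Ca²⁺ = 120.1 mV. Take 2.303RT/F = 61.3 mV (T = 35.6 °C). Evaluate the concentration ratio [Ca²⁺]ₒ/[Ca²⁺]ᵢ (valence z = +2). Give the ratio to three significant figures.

log₁₀([out]/[in]) = E·z/(61.3) = 120.1 × 2 / 61.3 = 3.9184
[out]/[in] = 10^(3.9184) = 8288

8290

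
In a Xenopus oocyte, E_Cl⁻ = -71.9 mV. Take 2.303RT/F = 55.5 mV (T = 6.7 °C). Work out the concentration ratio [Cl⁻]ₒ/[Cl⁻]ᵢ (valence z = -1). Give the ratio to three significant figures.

log₁₀([out]/[in]) = E·z/(55.5) = -71.9 × -1 / 55.5 = 1.2955
[out]/[in] = 10^(1.2955) = 19.75

19.7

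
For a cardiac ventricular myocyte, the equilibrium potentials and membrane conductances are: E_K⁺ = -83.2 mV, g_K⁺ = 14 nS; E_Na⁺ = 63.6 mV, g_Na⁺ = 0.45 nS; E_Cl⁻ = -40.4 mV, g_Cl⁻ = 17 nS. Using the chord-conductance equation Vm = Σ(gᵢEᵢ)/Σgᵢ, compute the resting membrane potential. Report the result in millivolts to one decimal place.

-58.0 mV

Σ gᵢEᵢ = 14·(-83.2) + 0.45·(63.6) + 17·(-40.4) = -1822.98
Σ gᵢ = 14 + 0.45 + 17 = 31.45
Vm = -1822.98 / 31.45 = -57.96 mV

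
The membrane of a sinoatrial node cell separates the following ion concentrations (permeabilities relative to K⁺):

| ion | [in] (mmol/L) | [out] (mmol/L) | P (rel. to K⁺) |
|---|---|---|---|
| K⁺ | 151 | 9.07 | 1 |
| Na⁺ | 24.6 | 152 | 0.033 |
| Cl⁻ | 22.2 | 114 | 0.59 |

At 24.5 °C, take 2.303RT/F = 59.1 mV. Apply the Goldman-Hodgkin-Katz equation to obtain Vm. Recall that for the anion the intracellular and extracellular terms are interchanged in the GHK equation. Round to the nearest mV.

-54 mV

Vm = 59.1 · log₁₀[(Σ P·[cation]ₒ + Σ P·[anion]ᵢ) / (Σ P·[cation]ᵢ + Σ P·[anion]ₒ)]
Numerator = 1×9.07 + 0.033×152 + 0.59×22.2 = 27.18
Denominator = 1×151 + 0.033×24.6 + 0.59×114 = 219.1
Vm = 59.1 · log₁₀(0.12409) = 59.1 × (-0.9063) = -53.56 mV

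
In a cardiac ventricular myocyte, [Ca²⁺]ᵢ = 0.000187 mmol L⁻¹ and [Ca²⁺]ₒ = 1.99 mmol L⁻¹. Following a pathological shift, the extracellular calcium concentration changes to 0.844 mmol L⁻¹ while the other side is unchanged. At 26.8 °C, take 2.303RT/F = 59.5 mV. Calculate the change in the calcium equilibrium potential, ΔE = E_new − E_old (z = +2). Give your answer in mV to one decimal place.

-11.1 mV

E_old = (59.5/2)·log₁₀(1.99/0.000187) = 119.80 mV
E_new = (59.5/2)·log₁₀(0.844/0.000187) = 108.72 mV
ΔE = 108.72 − (119.80) = -11.08 mV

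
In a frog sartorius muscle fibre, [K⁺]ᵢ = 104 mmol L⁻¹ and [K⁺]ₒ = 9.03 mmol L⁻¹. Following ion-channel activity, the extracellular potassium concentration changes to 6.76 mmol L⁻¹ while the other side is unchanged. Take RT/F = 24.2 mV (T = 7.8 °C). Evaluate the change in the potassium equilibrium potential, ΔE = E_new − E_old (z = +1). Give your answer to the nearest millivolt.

E_old = (24.2/1)·ln(9.03/104) = -59.14 mV
E_new = (24.2/1)·ln(6.76/104) = -66.15 mV
ΔE = -66.15 − (-59.14) = -7.01 mV

-7 mV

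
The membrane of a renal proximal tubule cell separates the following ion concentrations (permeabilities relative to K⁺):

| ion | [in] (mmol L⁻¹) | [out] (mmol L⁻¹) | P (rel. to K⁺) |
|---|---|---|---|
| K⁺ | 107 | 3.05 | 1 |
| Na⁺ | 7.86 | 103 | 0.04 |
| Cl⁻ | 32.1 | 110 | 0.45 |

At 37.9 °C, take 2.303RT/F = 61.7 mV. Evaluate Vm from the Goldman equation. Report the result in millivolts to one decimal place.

-53.1 mV

Vm = 61.7 · log₁₀[(Σ P·[cation]ₒ + Σ P·[anion]ᵢ) / (Σ P·[cation]ᵢ + Σ P·[anion]ₒ)]
Numerator = 1×3.05 + 0.04×103 + 0.45×32.1 = 21.62
Denominator = 1×107 + 0.04×7.86 + 0.45×110 = 156.8
Vm = 61.7 · log₁₀(0.13784) = 61.7 × (-0.8606) = -53.10 mV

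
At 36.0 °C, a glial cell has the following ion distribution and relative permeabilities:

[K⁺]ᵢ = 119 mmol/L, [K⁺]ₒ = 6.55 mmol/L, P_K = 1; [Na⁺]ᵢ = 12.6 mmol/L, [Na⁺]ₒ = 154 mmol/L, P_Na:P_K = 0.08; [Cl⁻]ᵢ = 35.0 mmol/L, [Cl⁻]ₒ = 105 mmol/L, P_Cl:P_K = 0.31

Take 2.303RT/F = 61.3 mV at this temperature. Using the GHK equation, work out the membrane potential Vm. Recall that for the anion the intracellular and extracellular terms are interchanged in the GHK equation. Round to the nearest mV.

-44 mV

Vm = 61.3 · log₁₀[(Σ P·[cation]ₒ + Σ P·[anion]ᵢ) / (Σ P·[cation]ᵢ + Σ P·[anion]ₒ)]
Numerator = 1×6.55 + 0.08×154 + 0.31×35.0 = 29.72
Denominator = 1×119 + 0.08×12.6 + 0.31×105 = 152.6
Vm = 61.3 · log₁₀(0.19481) = 61.3 × (-0.7104) = -43.55 mV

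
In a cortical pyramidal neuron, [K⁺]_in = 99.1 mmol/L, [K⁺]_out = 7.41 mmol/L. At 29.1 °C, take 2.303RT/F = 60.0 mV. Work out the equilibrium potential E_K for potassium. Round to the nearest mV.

E = (60.0/z) · log₁₀([K⁺]_out/[K⁺]_in) with z = +1.
= (60.0/1) · log₁₀(7.41/99.1) = 60.00 · log₁₀(0.07477)
= 60.00 · (-1.1263) = -67.58 mV

-68 mV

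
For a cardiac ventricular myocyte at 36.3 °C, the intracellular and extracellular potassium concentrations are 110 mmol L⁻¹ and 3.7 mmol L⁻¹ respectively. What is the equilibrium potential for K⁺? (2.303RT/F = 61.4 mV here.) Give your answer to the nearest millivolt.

E = (61.4/z) · log₁₀([K⁺]_out/[K⁺]_in) with z = +1.
= (61.4/1) · log₁₀(3.7/110) = 61.40 · log₁₀(0.03364)
= 61.40 · (-1.4732) = -90.45 mV

-90 mV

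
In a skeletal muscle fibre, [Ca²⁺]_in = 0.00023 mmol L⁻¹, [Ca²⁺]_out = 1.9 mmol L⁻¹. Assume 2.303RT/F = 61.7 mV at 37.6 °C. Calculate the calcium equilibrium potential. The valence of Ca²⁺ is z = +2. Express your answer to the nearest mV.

E = (61.7/z) · log₁₀([Ca²⁺]_out/[Ca²⁺]_in) with z = +2.
= (61.7/2) · log₁₀(1.9/0.00023) = 30.85 · log₁₀(8261)
= 30.85 · (3.9170) = 120.84 mV

121 mV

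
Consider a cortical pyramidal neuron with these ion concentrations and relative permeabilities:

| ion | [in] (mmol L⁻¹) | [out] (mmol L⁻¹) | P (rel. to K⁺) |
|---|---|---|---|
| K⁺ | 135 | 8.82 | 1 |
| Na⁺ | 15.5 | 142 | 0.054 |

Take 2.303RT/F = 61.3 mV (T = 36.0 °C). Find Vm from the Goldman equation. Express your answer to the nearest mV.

-56 mV

Vm = 61.3 · log₁₀[(Σ P·[cation]ₒ + Σ P·[anion]ᵢ) / (Σ P·[cation]ᵢ + Σ P·[anion]ₒ)]
Numerator = 1×8.82 + 0.054×142 = 16.49
Denominator = 1×135 + 0.054×15.5 = 135.8
Vm = 61.3 · log₁₀(0.12138) = 61.3 × (-0.9159) = -56.14 mV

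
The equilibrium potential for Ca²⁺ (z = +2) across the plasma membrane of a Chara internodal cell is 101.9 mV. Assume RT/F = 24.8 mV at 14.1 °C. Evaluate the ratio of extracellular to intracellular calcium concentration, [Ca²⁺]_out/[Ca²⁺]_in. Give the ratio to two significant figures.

ln([out]/[in]) = E·z/(24.8) = 101.9 × 2 / 24.8 = 8.2177
[out]/[in] = e^(8.2177) = 3706

3700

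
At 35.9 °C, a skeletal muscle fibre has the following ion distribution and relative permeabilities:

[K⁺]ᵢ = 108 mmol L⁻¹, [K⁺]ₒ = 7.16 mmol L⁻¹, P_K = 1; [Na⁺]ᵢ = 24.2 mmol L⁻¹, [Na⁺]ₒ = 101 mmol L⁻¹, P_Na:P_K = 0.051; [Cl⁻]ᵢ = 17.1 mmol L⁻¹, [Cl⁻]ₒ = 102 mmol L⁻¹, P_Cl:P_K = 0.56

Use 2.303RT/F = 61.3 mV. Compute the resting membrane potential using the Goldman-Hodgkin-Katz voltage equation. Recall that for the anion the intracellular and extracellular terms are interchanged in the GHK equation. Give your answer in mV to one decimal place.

-54.0 mV

Vm = 61.3 · log₁₀[(Σ P·[cation]ₒ + Σ P·[anion]ᵢ) / (Σ P·[cation]ᵢ + Σ P·[anion]ₒ)]
Numerator = 1×7.16 + 0.051×101 + 0.56×17.1 = 21.89
Denominator = 1×108 + 0.051×24.2 + 0.56×102 = 166.4
Vm = 61.3 · log₁₀(0.13157) = 61.3 × (-0.8808) = -54.00 mV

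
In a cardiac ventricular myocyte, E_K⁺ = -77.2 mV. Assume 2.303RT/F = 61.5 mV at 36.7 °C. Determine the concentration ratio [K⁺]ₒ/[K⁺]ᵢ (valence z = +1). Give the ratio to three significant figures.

0.0556

log₁₀([out]/[in]) = E·z/(61.5) = -77.2 × 1 / 61.5 = -1.2553
[out]/[in] = 10^(-1.2553) = 0.05555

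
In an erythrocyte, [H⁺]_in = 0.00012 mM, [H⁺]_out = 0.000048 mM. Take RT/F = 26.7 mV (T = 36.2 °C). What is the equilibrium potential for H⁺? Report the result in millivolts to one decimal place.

E = (26.7/z) · ln([H⁺]_out/[H⁺]_in) with z = +1.
= (26.7/1) · ln(0.000048/0.00012) = 26.70 · ln(0.4)
= 26.70 · (-0.9163) = -24.46 mV

-24.5 mV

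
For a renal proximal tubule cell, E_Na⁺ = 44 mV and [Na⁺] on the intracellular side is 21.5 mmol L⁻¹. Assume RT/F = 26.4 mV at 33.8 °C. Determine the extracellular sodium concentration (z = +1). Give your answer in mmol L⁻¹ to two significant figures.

110 mmol L⁻¹

Nernst: E = (26.4/1) · ln([out]/[in]), so ln([out]/[in]) = 44.0 × 1 / 26.4 = 1.6667.
[out]/[in] = e^(1.6667) = 5.294.
[out] = 5.294 × 21.5 = 113.8 mmol L⁻¹.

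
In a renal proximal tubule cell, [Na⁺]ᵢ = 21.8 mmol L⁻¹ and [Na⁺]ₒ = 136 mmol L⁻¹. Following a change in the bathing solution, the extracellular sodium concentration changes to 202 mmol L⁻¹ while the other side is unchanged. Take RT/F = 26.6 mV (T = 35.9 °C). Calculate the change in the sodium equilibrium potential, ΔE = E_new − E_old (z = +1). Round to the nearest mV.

E_old = (26.6/1)·ln(136/21.8) = 48.70 mV
E_new = (26.6/1)·ln(202/21.8) = 59.22 mV
ΔE = 59.22 − (48.70) = 10.52 mV

11 mV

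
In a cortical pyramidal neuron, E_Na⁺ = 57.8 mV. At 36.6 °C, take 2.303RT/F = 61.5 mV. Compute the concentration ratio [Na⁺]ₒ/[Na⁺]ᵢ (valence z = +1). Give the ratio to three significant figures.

log₁₀([out]/[in]) = E·z/(61.5) = 57.8 × 1 / 61.5 = 0.9398
[out]/[in] = 10^(0.9398) = 8.706

8.71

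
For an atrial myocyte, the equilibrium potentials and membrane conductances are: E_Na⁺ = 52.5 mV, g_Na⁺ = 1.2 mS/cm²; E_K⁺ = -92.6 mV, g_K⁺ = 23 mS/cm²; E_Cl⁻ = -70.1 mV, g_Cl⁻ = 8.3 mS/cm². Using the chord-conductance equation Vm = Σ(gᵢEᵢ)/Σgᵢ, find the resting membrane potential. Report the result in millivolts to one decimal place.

Σ gᵢEᵢ = 1.2·(52.5) + 23·(-92.6) + 8.3·(-70.1) = -2648.63
Σ gᵢ = 1.2 + 23 + 8.3 = 32.5
Vm = -2648.63 / 32.5 = -81.50 mV

-81.5 mV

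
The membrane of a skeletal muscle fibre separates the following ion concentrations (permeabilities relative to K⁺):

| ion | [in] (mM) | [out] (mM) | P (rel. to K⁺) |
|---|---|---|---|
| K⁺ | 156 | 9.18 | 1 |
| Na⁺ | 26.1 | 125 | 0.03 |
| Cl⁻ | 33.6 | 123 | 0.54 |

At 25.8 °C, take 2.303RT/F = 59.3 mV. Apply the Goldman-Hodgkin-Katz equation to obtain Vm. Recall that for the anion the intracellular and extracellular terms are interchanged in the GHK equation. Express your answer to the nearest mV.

-51 mV

Vm = 59.3 · log₁₀[(Σ P·[cation]ₒ + Σ P·[anion]ᵢ) / (Σ P·[cation]ᵢ + Σ P·[anion]ₒ)]
Numerator = 1×9.18 + 0.03×125 + 0.54×33.6 = 31.07
Denominator = 1×156 + 0.03×26.1 + 0.54×123 = 223.2
Vm = 59.3 · log₁₀(0.13922) = 59.3 × (-0.8563) = -50.78 mV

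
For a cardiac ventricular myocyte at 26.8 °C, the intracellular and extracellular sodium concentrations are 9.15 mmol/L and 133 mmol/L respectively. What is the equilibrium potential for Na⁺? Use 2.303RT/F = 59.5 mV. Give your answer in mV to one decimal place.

69.2 mV

E = (59.5/z) · log₁₀([Na⁺]_out/[Na⁺]_in) with z = +1.
= (59.5/1) · log₁₀(133/9.15) = 59.50 · log₁₀(14.54)
= 59.50 · (1.1624) = 69.16 mV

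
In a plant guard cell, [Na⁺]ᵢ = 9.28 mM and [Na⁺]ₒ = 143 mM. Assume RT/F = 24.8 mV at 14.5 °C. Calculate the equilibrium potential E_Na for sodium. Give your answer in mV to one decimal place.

E = (24.8/z) · ln([Na⁺]_out/[Na⁺]_in) with z = +1.
= (24.8/1) · ln(143/9.28) = 24.80 · ln(15.41)
= 24.80 · (2.7350) = 67.83 mV

67.8 mV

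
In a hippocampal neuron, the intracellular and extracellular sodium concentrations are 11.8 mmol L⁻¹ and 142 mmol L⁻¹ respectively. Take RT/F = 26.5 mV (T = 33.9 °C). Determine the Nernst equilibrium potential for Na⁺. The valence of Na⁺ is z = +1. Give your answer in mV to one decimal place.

E = (26.5/z) · ln([Na⁺]_out/[Na⁺]_in) with z = +1.
= (26.5/1) · ln(142/11.8) = 26.50 · ln(12.03)
= 26.50 · (2.4877) = 65.92 mV

65.9 mV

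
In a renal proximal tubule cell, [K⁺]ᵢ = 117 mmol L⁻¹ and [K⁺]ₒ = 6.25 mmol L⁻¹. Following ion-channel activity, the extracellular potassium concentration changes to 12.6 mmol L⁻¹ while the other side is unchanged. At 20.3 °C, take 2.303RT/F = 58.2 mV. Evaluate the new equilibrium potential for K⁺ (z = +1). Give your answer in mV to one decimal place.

After the shift: [K⁺]_out = 12.6, [K⁺]_in = 117 mmol L⁻¹.
E_new = (58.2/1)·log₁₀(12.6/117) = 58.20 · (-0.9678) = -56.33 mV

-56.3 mV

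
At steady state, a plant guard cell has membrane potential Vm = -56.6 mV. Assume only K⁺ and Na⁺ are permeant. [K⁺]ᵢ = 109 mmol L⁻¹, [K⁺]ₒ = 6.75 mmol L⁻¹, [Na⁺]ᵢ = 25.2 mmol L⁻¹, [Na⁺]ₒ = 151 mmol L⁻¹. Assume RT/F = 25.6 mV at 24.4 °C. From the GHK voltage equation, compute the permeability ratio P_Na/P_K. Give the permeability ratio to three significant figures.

0.0351

Let α = P_Na/P_K. GHK: Vm = 25.6·ln[(Kₒ + α·Naₒ)/(Kᵢ + α·Naᵢ)].
e^(Vm/25.6) = e^(-56.6/25.6) = 0.1096
So 0.1096·(Kᵢ + α·Naᵢ) = Kₒ + α·Naₒ → α = (0.1096·109.0 − 6.75) / (151.0 − 0.1096·25.2)
α = (11.95 − 6.75) / (151.0 − 2.762) = 5.196/148.2 = 0.03505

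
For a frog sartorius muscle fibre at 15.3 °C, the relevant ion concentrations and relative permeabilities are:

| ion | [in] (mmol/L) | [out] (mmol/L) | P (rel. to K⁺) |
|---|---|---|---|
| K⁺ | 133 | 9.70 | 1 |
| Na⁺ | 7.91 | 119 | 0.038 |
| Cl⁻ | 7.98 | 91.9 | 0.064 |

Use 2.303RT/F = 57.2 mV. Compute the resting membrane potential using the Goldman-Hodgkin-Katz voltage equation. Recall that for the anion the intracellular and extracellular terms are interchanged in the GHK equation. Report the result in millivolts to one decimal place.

Vm = 57.2 · log₁₀[(Σ P·[cation]ₒ + Σ P·[anion]ᵢ) / (Σ P·[cation]ᵢ + Σ P·[anion]ₒ)]
Numerator = 1×9.70 + 0.038×119 + 0.064×7.98 = 14.73
Denominator = 1×133 + 0.038×7.91 + 0.064×91.9 = 139.2
Vm = 57.2 · log₁₀(0.10585) = 57.2 × (-0.9753) = -55.79 mV

-55.8 mV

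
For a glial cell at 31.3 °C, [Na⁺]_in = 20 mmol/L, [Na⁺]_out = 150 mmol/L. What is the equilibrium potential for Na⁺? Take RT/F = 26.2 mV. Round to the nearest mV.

E = (26.2/z) · ln([Na⁺]_out/[Na⁺]_in) with z = +1.
= (26.2/1) · ln(150/20) = 26.20 · ln(7.5)
= 26.20 · (2.0149) = 52.79 mV

53 mV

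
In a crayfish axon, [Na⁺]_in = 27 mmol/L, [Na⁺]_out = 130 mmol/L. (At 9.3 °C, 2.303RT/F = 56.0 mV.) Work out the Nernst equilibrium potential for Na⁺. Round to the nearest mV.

38 mV

E = (56.0/z) · log₁₀([Na⁺]_out/[Na⁺]_in) with z = +1.
= (56.0/1) · log₁₀(130/27) = 56.00 · log₁₀(4.815)
= 56.00 · (0.6826) = 38.22 mV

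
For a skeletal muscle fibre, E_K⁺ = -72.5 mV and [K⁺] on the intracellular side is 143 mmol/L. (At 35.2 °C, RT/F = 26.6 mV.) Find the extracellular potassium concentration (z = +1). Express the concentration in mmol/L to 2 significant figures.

9.4 mmol/L

Nernst: E = (26.6/1) · ln([out]/[in]), so ln([out]/[in]) = -72.5 × 1 / 26.6 = -2.7256.
[out]/[in] = e^(-2.7256) = 0.06551.
[out] = 0.06551 × 143 = 9.368 mmol/L.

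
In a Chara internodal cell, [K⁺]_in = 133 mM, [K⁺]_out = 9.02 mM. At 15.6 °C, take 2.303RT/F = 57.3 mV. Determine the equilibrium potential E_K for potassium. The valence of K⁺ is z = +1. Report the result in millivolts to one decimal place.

-67.0 mV

E = (57.3/z) · log₁₀([K⁺]_out/[K⁺]_in) with z = +1.
= (57.3/1) · log₁₀(9.02/133) = 57.30 · log₁₀(0.06782)
= 57.30 · (-1.1686) = -66.96 mV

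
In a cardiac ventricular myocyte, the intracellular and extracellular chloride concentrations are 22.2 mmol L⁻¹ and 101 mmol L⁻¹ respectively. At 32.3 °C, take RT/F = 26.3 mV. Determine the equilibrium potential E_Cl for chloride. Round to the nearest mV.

-40 mV

E = (26.3/z) · ln([Cl⁻]_out/[Cl⁻]_in) with z = -1.
For an anion, dividing by z = -1 reverses the sign.
= (26.3/-1) · ln(101/22.2) = -26.30 · ln(4.55)
= -26.30 · (1.5150) = -39.85 mV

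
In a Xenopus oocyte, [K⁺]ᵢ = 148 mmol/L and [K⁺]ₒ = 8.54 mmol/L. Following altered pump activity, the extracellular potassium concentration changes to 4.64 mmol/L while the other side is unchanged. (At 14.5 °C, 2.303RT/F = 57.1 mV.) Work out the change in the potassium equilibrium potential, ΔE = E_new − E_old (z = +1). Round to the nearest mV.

-15 mV

E_old = (57.1/1)·log₁₀(8.54/148) = -70.74 mV
E_new = (57.1/1)·log₁₀(4.64/148) = -85.86 mV
ΔE = -85.86 − (-70.74) = -15.13 mV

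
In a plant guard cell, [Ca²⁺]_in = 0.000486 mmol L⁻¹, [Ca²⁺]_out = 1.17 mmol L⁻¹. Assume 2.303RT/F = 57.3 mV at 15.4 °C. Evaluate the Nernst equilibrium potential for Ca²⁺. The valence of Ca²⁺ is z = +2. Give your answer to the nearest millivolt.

97 mV

E = (57.3/z) · log₁₀([Ca²⁺]_out/[Ca²⁺]_in) with z = +2.
= (57.3/2) · log₁₀(1.17/0.000486) = 28.65 · log₁₀(2407)
= 28.65 · (3.3815) = 96.88 mV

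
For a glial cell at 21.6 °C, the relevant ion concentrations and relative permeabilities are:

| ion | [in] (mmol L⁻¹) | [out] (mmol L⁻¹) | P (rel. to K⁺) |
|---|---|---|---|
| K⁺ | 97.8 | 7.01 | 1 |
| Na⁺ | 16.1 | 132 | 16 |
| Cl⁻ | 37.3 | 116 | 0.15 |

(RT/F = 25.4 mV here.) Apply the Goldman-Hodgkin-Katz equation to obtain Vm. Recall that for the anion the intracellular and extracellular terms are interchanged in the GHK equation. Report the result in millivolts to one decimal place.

Vm = 25.4 · ln[(Σ P·[cation]ₒ + Σ P·[anion]ᵢ) / (Σ P·[cation]ᵢ + Σ P·[anion]ₒ)]
Numerator = 1×7.01 + 16×132 + 0.15×37.3 = 2125
Denominator = 1×97.8 + 16×16.1 + 0.15×116 = 372.8
Vm = 25.4 · ln(5.699) = 25.4 × (1.7403) = 44.20 mV

44.2 mV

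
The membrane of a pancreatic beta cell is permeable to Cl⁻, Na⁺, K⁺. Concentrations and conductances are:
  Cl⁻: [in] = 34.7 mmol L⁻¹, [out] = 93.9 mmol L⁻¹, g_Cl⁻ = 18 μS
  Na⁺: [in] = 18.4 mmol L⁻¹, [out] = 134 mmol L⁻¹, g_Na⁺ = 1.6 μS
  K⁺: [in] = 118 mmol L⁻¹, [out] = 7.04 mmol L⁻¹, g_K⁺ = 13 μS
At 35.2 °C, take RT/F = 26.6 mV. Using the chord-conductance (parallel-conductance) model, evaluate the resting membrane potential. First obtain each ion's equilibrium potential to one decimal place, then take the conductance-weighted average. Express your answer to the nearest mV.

E_Cl⁻ = (26.6/-1)·ln(93.9/34.7) = -26.5 mV
E_Na⁺ = (26.6/1)·ln(134/18.4) = 52.8 mV
E_K⁺ = (26.6/1)·ln(7.04/118) = -75.0 mV
Vm = (Σ gᵢEᵢ)/(Σ gᵢ) = (18·-26.5 + 1.6·52.8 + 13·-75.0) / (18 + 1.6 + 13)
= -1367.52 / 32.6 = -41.95 mV

-42 mV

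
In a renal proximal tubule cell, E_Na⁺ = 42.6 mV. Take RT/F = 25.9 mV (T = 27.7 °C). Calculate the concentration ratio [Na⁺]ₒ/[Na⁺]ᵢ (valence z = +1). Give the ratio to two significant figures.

5.2

ln([out]/[in]) = E·z/(25.9) = 42.6 × 1 / 25.9 = 1.6448
[out]/[in] = e^(1.6448) = 5.18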